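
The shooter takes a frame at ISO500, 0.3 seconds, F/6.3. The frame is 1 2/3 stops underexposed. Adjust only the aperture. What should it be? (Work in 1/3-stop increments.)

f/3.5

Underexposed by 1 2/3 stops → need 1 2/3 stops brighter.
Aperture: f/6.3 → f/5.6 → f/5 → f/4.5 → f/4 → f/3.5.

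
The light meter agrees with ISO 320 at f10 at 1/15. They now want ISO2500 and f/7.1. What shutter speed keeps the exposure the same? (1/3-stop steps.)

ISO: 320 → 400 → 500 → 640 → 800 → 1000 → 1250 → 1600 → 2000 → 2500 — 3 stops raised (brighter).
Aperture: f/10 → f/9 → f/8 → f/7.1 — 1 stop opened up (brighter).
Net change so far: 4 stops brighter. Offset with the shutter speed: 1/15 → 1/20 → 1/25 → 1/30 → 1/40 → 1/50 → 1/60 → 1/80 → 1/100 → 1/125 → 1/160 → 1/200 → 1/250.

1/250s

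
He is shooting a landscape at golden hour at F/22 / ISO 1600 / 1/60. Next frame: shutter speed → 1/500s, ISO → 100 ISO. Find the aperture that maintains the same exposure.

Shutter speed: 1/60 → 1/125 → 1/250 → 1/500 — 3 stops shorter (darker).
ISO: 1600 → 800 → 400 → 200 → 100 — 4 stops dropped (darker).
Net change so far: 7 stops darker. Offset with the aperture: f/22 → f/16 → f/11 → f/8 → f/5.6 → f/4 → f/2.8 → f/2.

f/2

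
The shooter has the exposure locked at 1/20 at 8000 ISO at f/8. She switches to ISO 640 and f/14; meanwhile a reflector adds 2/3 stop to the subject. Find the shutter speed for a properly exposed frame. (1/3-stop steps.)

Scene light: 2/3 stop brighter.
ISO: 8000 → 6400 → 5000 → 4000 → 3200 → 2500 → 2000 → 1600 → 1250 → 1000 → 800 → 640 — 3 2/3 stops lower (darker).
Aperture: f/8 → f/9 → f/10 → f/11 → f/13 → f/14 — 1 2/3 stops smaller aperture (darker).
Net so far: 4 2/3 stops darker. Shutter speed: 1/20 → 1/15 → 1/13 → 1/10 → 1/8 → 1/6 → 1/5 → 1/4 → 0.3 → 0.4 → 0.5 → 0.6 → 0.8 → 1 → 1.3.

1.3 s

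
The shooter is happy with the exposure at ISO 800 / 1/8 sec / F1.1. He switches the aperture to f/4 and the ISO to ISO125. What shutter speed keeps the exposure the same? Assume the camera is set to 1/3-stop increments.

Aperture: f/1.1 → f/1.2 → f/1.4 → f/1.6 → f/1.8 → f/2 → f/2.2 → f/2.5 → f/2.8 → f/3.2 → f/3.5 → f/4 — 3 2/3 stops narrower (darker).
ISO: 800 → 640 → 500 → 400 → 320 → 250 → 200 → 160 → 125 — 2 2/3 stops dropped (darker).
Net change so far: 6 1/3 stops darker. Offset with the shutter speed: 1/8 → 1/6 → 1/5 → 1/4 → 0.3 → 0.4 → 0.5 → 0.6 → 0.8 → 1 → 1.3 → 1.6 → 2 → 2.5 → 3.2 → 4 → 5 → 6 → 8 → 10.

10 s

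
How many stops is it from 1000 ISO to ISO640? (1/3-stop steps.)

1000 → 800 → 640 — count the steps: 2 third-stops = 2/3 stop.

2/3 stop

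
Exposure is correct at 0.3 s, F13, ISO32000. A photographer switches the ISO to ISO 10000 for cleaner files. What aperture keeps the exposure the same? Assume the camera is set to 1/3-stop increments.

f/7.1

ISO: 32000 → 25600 → 20000 → 16000 → 12800 → 10000 — 1 2/3 stops lower (darker).
Need 1 2/3 stops brighter from the aperture: f/13 → f/11 → f/10 → f/9 → f/8 → f/7.1.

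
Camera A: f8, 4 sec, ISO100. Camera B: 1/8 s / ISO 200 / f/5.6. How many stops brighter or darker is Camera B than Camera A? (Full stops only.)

3 stops darker

Aperture: f/8 → f/5.6 — 1 stop larger aperture (brighter).
Shutter speed: 4 → 2 → 1 → 1/2 → 1/4 → 1/8 — 5 stops shorter (darker).
ISO: 100 → 200 — 1 stop raised (brighter).
Net: +1 −5 +1 = −3 stops.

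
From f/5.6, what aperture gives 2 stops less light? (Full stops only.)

Aperture: f/5.6 → f/8 → f/11 — 2 stops stopped down (darker).

f/11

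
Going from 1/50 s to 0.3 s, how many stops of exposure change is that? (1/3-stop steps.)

4 stops

1/50 → 1/40 → 1/30 → 1/25 → 1/20 → 1/15 → 1/13 → 1/10 → 1/8 → 1/6 → 1/5 → 1/4 → 0.3 — count the steps: 12 third-stops = 4 stops.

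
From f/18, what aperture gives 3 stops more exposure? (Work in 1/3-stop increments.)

Aperture: f/18 → f/16 → f/14 → f/13 → f/11 → f/10 → f/9 → f/8 → f/7.1 → f/6.3 — 3 stops opened up (brighter).

f/6.3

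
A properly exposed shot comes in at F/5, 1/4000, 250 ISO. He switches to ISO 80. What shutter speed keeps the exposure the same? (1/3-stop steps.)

ISO: 250 → 200 → 160 → 125 → 100 → 80 — 1 2/3 stops lower (darker).
Need 1 2/3 stops brighter from the shutter speed: 1/4000 → 1/3200 → 1/2500 → 1/2000 → 1/1600 → 1/1250.

1/1250s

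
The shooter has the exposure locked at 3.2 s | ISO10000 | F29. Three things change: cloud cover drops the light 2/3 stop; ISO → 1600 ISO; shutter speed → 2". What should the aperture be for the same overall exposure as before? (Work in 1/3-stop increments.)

Scene light: 2/3 stop darker.
ISO: 10000 → 8000 → 6400 → 5000 → 4000 → 3200 → 2500 → 2000 → 1600 — 2 2/3 stops lower (darker).
Shutter speed: 3.2 → 2.5 → 2 — 2/3 stop faster (darker).
Net so far: 4 stops darker. Aperture: f/29 → f/25 → f/22 → f/20 → f/18 → f/16 → f/14 → f/13 → f/11 → f/10 → f/9 → f/8 → f/7.1.

f/7.1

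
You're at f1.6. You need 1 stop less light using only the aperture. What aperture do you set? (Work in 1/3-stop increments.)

Aperture: f/1.6 → f/1.8 → f/2 → f/2.2 — 1 stop narrower (darker).

f/2.2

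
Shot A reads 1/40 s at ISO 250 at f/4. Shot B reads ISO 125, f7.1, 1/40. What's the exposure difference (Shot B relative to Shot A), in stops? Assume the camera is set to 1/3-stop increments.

Aperture: f/4 → f/4.5 → f/5 → f/5.6 → f/6.3 → f/7.1 — 1 2/3 stops smaller aperture (darker).
Shutter speed: unchanged.
ISO: 250 → 200 → 160 → 125 — 1 stop dropped (darker).
Net: −1 2/3 −1 = −2 2/3 stops.

2 2/3 stops darker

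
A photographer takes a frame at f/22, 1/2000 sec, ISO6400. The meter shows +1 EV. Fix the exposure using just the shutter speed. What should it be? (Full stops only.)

Overexposed by 1 stop → need 1 stop darker.
Shutter speed: 1/2000 → 1/4000.

1/4000s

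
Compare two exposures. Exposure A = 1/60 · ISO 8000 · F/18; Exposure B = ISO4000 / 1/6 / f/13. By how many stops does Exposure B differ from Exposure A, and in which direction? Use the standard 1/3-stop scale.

Aperture: f/18 → f/16 → f/14 → f/13 — 1 stop wider (brighter).
Shutter speed: 1/60 → 1/50 → 1/40 → 1/30 → 1/25 → 1/20 → 1/15 → 1/13 → 1/10 → 1/8 → 1/6 — 3 1/3 stops slower (brighter).
ISO: 8000 → 6400 → 5000 → 4000 — 1 stop lower (darker).
Net: +1 +3 1/3 −1 = +3 1/3 stops.

3 1/3 stops brighter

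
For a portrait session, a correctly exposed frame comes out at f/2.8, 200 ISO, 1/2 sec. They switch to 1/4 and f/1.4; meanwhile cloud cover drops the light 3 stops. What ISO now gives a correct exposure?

Scene light: 3 stops darker.
Shutter speed: 1/2 → 1/4 — 1 stop faster (darker).
Aperture: f/2.8 → f/2 → f/1.4 — 2 stops wider (brighter).
Net so far: 2 stops darker. ISO: 200 → 400 → 800.

ISO 800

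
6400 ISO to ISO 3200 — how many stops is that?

6400 → 3200 — count the steps: 1 stop.

1 stop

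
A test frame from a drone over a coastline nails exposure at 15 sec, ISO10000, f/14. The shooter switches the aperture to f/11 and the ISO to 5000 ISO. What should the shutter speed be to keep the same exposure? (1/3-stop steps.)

20 s

Aperture: f/14 → f/13 → f/11 — 2/3 stop wider (brighter).
ISO: 10000 → 8000 → 6400 → 5000 — 1 stop dropped (darker).
Net change so far: 1/3 stop darker. Offset with the shutter speed: 15 → 20.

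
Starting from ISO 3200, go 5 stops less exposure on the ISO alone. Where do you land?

ISO 100

ISO: 3200 → 1600 → 800 → 400 → 200 → 100 — 5 stops lower (darker).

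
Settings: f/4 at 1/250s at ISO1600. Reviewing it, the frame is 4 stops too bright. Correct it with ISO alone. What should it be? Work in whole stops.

ISO 100

Overexposed by 4 stops → need 4 stops darker.
ISO: 1600 → 800 → 400 → 200 → 100.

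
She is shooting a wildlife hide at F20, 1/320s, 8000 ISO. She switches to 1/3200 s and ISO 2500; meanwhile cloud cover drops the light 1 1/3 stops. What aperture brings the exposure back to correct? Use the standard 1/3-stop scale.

Scene light: 1 1/3 stops darker.
Shutter speed: 1/320 → 1/400 → 1/500 → 1/640 → 1/800 → 1/1000 → 1/1250 → 1/1600 → 1/2000 → 1/2500 → 1/3200 — 3 1/3 stops faster (darker).
ISO: 8000 → 6400 → 5000 → 4000 → 3200 → 2500 — 1 2/3 stops dropped (darker).
Net so far: 6 1/3 stops darker. Aperture: f/20 → f/18 → f/16 → f/14 → f/13 → f/11 → f/10 → f/9 → f/8 → f/7.1 → f/6.3 → f/5.6 → f/5 → f/4.5 → f/4 → f/3.5 → f/3.2 → f/2.8 → f/2.5 → f/2.2.

f/2.2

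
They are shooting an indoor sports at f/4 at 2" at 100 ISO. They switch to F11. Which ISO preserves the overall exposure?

ISO 800

Aperture: f/4 → f/5.6 → f/8 → f/11 — 3 stops stopped down (darker).
Need 3 stops brighter from the ISO: 100 → 200 → 400 → 800.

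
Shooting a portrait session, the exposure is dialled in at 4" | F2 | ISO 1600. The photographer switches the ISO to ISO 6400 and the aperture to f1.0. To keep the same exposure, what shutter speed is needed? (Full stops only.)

ISO: 1600 → 3200 → 6400 — 2 stops higher (brighter).
Aperture: f/2 → f/1.4 → f/1.0 — 2 stops larger aperture (brighter).
Net change so far: 4 stops brighter. Offset with the shutter speed: 4 → 2 → 1 → 1/2 → 1/4.

1/4s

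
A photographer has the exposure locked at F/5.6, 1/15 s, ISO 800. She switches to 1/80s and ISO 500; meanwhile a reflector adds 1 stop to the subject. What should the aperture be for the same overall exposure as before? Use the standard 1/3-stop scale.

f/2.8

Scene light: 1 stop brighter.
Shutter speed: 1/15 → 1/20 → 1/25 → 1/30 → 1/40 → 1/50 → 1/60 → 1/80 — 2 1/3 stops faster (darker).
ISO: 800 → 640 → 500 — 2/3 stop dropped (darker).
Net so far: 2 stops darker. Aperture: f/5.6 → f/5 → f/4.5 → f/4 → f/3.5 → f/3.2 → f/2.8.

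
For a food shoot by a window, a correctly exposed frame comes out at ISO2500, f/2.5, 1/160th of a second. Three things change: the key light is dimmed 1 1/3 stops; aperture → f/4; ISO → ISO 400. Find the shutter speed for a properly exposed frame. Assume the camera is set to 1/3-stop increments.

1/4s

Scene light: 1 1/3 stops darker.
Aperture: f/2.5 → f/2.8 → f/3.2 → f/3.5 → f/4 — 1 1/3 stops smaller aperture (darker).
ISO: 2500 → 2000 → 1600 → 1250 → 1000 → 800 → 640 → 500 → 400 — 2 2/3 stops dropped (darker).
Net so far: 5 1/3 stops darker. Shutter speed: 1/160 → 1/125 → 1/100 → 1/80 → 1/60 → 1/50 → 1/40 → 1/30 → 1/25 → 1/20 → 1/15 → 1/13 → 1/10 → 1/8 → 1/6 → 1/5 → 1/4.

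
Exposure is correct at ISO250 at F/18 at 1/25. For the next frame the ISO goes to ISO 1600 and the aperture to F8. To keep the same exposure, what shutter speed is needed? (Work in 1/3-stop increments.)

ISO: 250 → 320 → 400 → 500 → 640 → 800 → 1000 → 1250 → 1600 — 2 2/3 stops raised (brighter).
Aperture: f/18 → f/16 → f/14 → f/13 → f/11 → f/10 → f/9 → f/8 — 2 1/3 stops larger aperture (brighter).
Net change so far: 5 stops brighter. Offset with the shutter speed: 1/25 → 1/30 → 1/40 → 1/50 → 1/60 → 1/80 → 1/100 → 1/125 → 1/160 → 1/200 → 1/250 → 1/320 → 1/400 → 1/500 → 1/640 → 1/800.

1/800s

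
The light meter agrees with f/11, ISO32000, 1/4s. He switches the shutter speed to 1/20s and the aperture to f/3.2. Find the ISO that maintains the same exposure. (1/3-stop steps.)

Shutter speed: 1/4 → 1/5 → 1/6 → 1/8 → 1/10 → 1/13 → 1/15 → 1/20 — 2 1/3 stops faster (darker).
Aperture: f/11 → f/10 → f/9 → f/8 → f/7.1 → f/6.3 → f/5.6 → f/5 → f/4.5 → f/4 → f/3.5 → f/3.2 — 3 2/3 stops wider (brighter).
Net change so far: 1 1/3 stops brighter. Offset with the ISO: 32000 → 25600 → 20000 → 16000 → 12800.

ISO 12800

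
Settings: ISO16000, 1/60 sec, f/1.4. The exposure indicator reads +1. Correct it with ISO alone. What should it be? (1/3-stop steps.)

Overexposed by 1 stop → need 1 stop darker.
ISO: 16000 → 12800 → 10000 → 8000.

ISO 8000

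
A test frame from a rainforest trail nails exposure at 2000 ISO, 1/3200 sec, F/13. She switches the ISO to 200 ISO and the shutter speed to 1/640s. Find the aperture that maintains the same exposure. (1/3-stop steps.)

ISO: 2000 → 1600 → 1250 → 1000 → 800 → 640 → 500 → 400 → 320 → 250 → 200 — 3 1/3 stops dropped (darker).
Shutter speed: 1/3200 → 1/2500 → 1/2000 → 1/1600 → 1/1250 → 1/1000 → 1/800 → 1/640 — 2 1/3 stops longer (brighter).
Net change so far: 1 stop darker. Offset with the aperture: f/13 → f/11 → f/10 → f/9.

f/9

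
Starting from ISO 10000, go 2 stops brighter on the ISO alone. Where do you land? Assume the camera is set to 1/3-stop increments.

ISO: 10000 → 12800 → 16000 → 20000 → 25600 → 32000 → 40000 — 2 stops raised (brighter).

ISO 40000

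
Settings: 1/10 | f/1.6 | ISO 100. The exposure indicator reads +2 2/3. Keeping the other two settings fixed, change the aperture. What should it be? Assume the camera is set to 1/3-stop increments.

Overexposed by 2 2/3 stops → need 2 2/3 stops darker.
Aperture: f/1.6 → f/1.8 → f/2 → f/2.2 → f/2.5 → f/2.8 → f/3.2 → f/3.5 → f/4.

f/4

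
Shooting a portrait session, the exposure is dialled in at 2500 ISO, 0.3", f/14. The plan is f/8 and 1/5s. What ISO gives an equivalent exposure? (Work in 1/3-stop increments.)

ISO 1250

Aperture: f/14 → f/13 → f/11 → f/10 → f/9 → f/8 — 1 2/3 stops larger aperture (brighter).
Shutter speed: 0.3 → 1/4 → 1/5 — 2/3 stop faster (darker).
Net change so far: 1 stop brighter. Offset with the ISO: 2500 → 2000 → 1600 → 1250.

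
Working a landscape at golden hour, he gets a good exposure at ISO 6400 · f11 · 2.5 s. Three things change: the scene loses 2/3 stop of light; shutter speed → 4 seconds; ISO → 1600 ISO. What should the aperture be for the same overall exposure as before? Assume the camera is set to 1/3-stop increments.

f/5.6

Scene light: 2/3 stop darker.
Shutter speed: 2.5 → 3.2 → 4 — 2/3 stop slower (brighter).
ISO: 6400 → 5000 → 4000 → 3200 → 2500 → 2000 → 1600 — 2 stops lower (darker).
Net so far: 2 stops darker. Aperture: f/11 → f/10 → f/9 → f/8 → f/7.1 → f/6.3 → f/5.6.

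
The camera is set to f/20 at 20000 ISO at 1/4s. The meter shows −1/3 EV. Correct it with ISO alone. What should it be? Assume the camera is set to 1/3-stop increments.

Underexposed by 1/3 stop → need 1/3 stop brighter.
ISO: 20000 → 25600.

ISO 25600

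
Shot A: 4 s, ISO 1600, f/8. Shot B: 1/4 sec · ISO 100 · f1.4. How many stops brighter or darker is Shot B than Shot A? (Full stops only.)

Aperture: f/8 → f/5.6 → f/4 → f/2.8 → f/2 → f/1.4 — 5 stops opened up (brighter).
Shutter speed: 4 → 2 → 1 → 1/2 → 1/4 — 4 stops faster (darker).
ISO: 1600 → 800 → 400 → 200 → 100 — 4 stops lower (darker).
Net: +5 −4 −4 = −3 stops.

3 stops darker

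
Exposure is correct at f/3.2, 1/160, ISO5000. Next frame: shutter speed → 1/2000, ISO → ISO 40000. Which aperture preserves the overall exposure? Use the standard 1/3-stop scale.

f/2.5

Shutter speed: 1/160 → 1/200 → 1/250 → 1/320 → 1/400 → 1/500 → 1/640 → 1/800 → 1/1000 → 1/1250 → 1/1600 → 1/2000 — 3 2/3 stops faster (darker).
ISO: 5000 → 6400 → 8000 → 10000 → 12800 → 16000 → 20000 → 25600 → 32000 → 40000 — 3 stops raised (brighter).
Net change so far: 2/3 stop darker. Offset with the aperture: f/3.2 → f/2.8 → f/2.5.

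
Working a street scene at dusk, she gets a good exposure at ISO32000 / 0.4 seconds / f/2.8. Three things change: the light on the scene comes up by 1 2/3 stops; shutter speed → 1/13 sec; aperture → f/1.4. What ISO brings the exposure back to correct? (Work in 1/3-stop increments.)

ISO 12800

Scene light: 1 2/3 stops brighter.
Shutter speed: 0.4 → 0.3 → 1/4 → 1/5 → 1/6 → 1/8 → 1/10 → 1/13 — 2 1/3 stops faster (darker).
Aperture: f/2.8 → f/2.5 → f/2.2 → f/2 → f/1.8 → f/1.6 → f/1.4 — 2 stops opened up (brighter).
Net so far: 1 1/3 stops brighter. ISO: 32000 → 25600 → 20000 → 16000 → 12800.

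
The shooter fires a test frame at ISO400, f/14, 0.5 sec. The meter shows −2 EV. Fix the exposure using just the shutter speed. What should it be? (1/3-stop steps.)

2 s

Underexposed by 2 stops → need 2 stops brighter.
Shutter speed: 0.5 → 0.6 → 0.8 → 1 → 1.3 → 1.6 → 2.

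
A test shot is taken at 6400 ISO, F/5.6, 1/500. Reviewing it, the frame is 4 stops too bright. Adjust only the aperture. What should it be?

Overexposed by 4 stops → need 4 stops darker.
Aperture: f/5.6 → f/8 → f/11 → f/16 → f/22.

f/22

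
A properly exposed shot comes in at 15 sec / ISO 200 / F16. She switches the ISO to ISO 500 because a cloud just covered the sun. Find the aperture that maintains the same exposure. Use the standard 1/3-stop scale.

f/25

ISO: 200 → 250 → 320 → 400 → 500 — 1 1/3 stops raised (brighter).
Need 1 1/3 stops darker from the aperture: f/16 → f/18 → f/20 → f/22 → f/25.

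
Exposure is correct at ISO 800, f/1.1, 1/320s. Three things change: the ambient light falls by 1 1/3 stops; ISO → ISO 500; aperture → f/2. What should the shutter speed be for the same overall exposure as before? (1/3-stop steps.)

1/25s

Scene light: 1 1/3 stops darker.
ISO: 800 → 640 → 500 — 2/3 stop lower (darker).
Aperture: f/1.1 → f/1.2 → f/1.4 → f/1.6 → f/1.8 → f/2 — 1 2/3 stops narrower (darker).
Net so far: 3 2/3 stops darker. Shutter speed: 1/320 → 1/250 → 1/200 → 1/160 → 1/125 → 1/100 → 1/80 → 1/60 → 1/50 → 1/40 → 1/30 → 1/25.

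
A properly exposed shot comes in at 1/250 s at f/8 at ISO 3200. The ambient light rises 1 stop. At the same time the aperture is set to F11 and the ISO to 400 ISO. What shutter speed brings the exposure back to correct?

Scene light: 1 stop brighter.
Aperture: f/8 → f/11 — 1 stop stopped down (darker).
ISO: 3200 → 1600 → 800 → 400 — 3 stops dropped (darker).
Net so far: 3 stops darker. Shutter speed: 1/250 → 1/125 → 1/60 → 1/30.

1/30s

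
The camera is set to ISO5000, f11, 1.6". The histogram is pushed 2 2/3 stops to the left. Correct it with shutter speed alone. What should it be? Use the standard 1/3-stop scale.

10 s

Underexposed by 2 2/3 stops → need 2 2/3 stops brighter.
Shutter speed: 1.6 → 2 → 2.5 → 3.2 → 4 → 5 → 6 → 8 → 10.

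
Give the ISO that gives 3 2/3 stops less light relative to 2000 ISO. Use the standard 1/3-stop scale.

ISO: 2000 → 1600 → 1250 → 1000 → 800 → 640 → 500 → 400 → 320 → 250 → 200 → 160 — 3 2/3 stops lower (darker).

ISO 160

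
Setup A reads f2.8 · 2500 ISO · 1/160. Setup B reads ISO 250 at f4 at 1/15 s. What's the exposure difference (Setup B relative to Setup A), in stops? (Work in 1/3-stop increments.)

Aperture: f/2.8 → f/3.2 → f/3.5 → f/4 — 1 stop stopped down (darker).
Shutter speed: 1/160 → 1/125 → 1/100 → 1/80 → 1/60 → 1/50 → 1/40 → 1/30 → 1/25 → 1/20 → 1/15 — 3 1/3 stops slower (brighter).
ISO: 2500 → 2000 → 1600 → 1250 → 1000 → 800 → 640 → 500 → 400 → 320 → 250 — 3 1/3 stops lower (darker).
Net: −1 +3 1/3 −3 1/3 = −1 stop.

1 stop darker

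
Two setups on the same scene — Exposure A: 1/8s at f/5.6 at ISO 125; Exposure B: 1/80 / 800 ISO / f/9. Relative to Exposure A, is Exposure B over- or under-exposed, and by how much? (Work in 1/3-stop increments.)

Aperture: f/5.6 → f/6.3 → f/7.1 → f/8 → f/9 — 1 1/3 stops stopped down (darker).
Shutter speed: 1/8 → 1/10 → 1/13 → 1/15 → 1/20 → 1/25 → 1/30 → 1/40 → 1/50 → 1/60 → 1/80 — 3 1/3 stops faster (darker).
ISO: 125 → 160 → 200 → 250 → 320 → 400 → 500 → 640 → 800 — 2 2/3 stops higher (brighter).
Net: −1 1/3 −3 1/3 +2 2/3 = −2 stops.

2 stops darker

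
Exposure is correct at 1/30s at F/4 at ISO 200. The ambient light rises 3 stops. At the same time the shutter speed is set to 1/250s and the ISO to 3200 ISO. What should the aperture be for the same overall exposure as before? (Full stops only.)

f/16

Scene light: 3 stops brighter.
Shutter speed: 1/30 → 1/60 → 1/125 → 1/250 — 3 stops shorter (darker).
ISO: 200 → 400 → 800 → 1600 → 3200 — 4 stops raised (brighter).
Net so far: 4 stops brighter. Aperture: f/4 → f/5.6 → f/8 → f/11 → f/16.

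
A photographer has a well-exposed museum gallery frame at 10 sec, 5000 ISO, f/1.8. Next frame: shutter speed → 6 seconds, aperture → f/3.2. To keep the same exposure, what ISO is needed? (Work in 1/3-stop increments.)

Shutter speed: 10 → 8 → 6 — 2/3 stop shorter (darker).
Aperture: f/1.8 → f/2 → f/2.2 → f/2.5 → f/2.8 → f/3.2 — 1 2/3 stops narrower (darker).
Net change so far: 2 1/3 stops darker. Offset with the ISO: 5000 → 6400 → 8000 → 10000 → 12800 → 16000 → 20000 → 25600.

ISO 25600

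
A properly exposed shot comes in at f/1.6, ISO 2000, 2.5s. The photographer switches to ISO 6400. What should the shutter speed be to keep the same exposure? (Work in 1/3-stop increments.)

0.8 s

ISO: 2000 → 2500 → 3200 → 4000 → 5000 → 6400 — 1 2/3 stops higher (brighter).
Need 1 2/3 stops darker from the shutter speed: 2.5 → 2 → 1.6 → 1.3 → 1 → 0.8.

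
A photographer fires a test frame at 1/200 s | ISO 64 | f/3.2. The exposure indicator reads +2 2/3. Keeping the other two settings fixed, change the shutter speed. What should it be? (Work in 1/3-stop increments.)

1/1250s

Overexposed by 2 2/3 stops → need 2 2/3 stops darker.
Shutter speed: 1/200 → 1/250 → 1/320 → 1/400 → 1/500 → 1/640 → 1/800 → 1/1000 → 1/1250.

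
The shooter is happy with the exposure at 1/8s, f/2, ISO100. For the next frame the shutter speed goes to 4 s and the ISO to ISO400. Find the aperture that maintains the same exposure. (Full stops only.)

f/22

Shutter speed: 1/8 → 1/4 → 1/2 → 1 → 2 → 4 — 5 stops slower (brighter).
ISO: 100 → 200 → 400 — 2 stops raised (brighter).
Net change so far: 7 stops brighter. Offset with the aperture: f/2 → f/2.8 → f/4 → f/5.6 → f/8 → f/11 → f/16 → f/22.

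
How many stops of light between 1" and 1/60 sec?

6 stops

1 → 1/2 → 1/4 → 1/8 → 1/15 → 1/30 → 1/60 — count the steps: 6 stops.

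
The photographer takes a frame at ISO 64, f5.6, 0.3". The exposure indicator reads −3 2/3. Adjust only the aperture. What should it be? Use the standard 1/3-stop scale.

f/1.6

Underexposed by 3 2/3 stops → need 3 2/3 stops brighter.
Aperture: f/5.6 → f/5 → f/4.5 → f/4 → f/3.5 → f/3.2 → f/2.8 → f/2.5 → f/2.2 → f/2 → f/1.8 → f/1.6.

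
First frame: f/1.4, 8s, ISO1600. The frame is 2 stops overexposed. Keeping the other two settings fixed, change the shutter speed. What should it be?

2 s

Overexposed by 2 stops → need 2 stops darker.
Shutter speed: 8 → 4 → 2.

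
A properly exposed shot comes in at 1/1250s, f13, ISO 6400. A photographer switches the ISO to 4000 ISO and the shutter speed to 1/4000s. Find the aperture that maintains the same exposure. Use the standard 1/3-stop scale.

f/5.6

ISO: 6400 → 5000 → 4000 — 2/3 stop dropped (darker).
Shutter speed: 1/1250 → 1/1600 → 1/2000 → 1/2500 → 1/3200 → 1/4000 — 1 2/3 stops shorter (darker).
Net change so far: 2 1/3 stops darker. Offset with the aperture: f/13 → f/11 → f/10 → f/9 → f/8 → f/7.1 → f/6.3 → f/5.6.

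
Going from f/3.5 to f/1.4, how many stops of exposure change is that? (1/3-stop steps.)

2 2/3 stops

f/3.5 → f/3.2 → f/2.8 → f/2.5 → f/2.2 → f/2 → f/1.8 → f/1.6 → f/1.4 — count the steps: 8 third-stops = 2 2/3 stops.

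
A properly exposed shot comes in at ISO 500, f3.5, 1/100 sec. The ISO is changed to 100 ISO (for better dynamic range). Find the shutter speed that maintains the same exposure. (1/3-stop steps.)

1/20s

ISO: 500 → 400 → 320 → 250 → 200 → 160 → 125 → 100 — 2 1/3 stops dropped (darker).
Need 2 1/3 stops brighter from the shutter speed: 1/100 → 1/80 → 1/60 → 1/50 → 1/40 → 1/30 → 1/25 → 1/20.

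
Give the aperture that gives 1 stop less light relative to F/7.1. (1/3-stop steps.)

Aperture: f/7.1 → f/8 → f/9 → f/10 — 1 stop narrower (darker).

f/10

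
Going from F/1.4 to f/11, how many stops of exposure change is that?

6 stops

f/1.4 → f/2 → f/2.8 → f/4 → f/5.6 → f/8 → f/11 — count the steps: 6 stops.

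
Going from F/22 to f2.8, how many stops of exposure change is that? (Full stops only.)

6 stops

f/22 → f/16 → f/11 → f/8 → f/5.6 → f/4 → f/2.8 — count the steps: 6 stops.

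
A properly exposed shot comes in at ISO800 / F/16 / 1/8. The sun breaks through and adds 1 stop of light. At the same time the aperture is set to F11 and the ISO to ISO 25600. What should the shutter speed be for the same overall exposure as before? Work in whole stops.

Scene light: 1 stop brighter.
Aperture: f/16 → f/11 — 1 stop larger aperture (brighter).
ISO: 800 → 1600 → 3200 → 6400 → 12800 → 25600 — 5 stops higher (brighter).
Net so far: 7 stops brighter. Shutter speed: 1/8 → 1/15 → 1/30 → 1/60 → 1/125 → 1/250 → 1/500 → 1/1000.

1/1000s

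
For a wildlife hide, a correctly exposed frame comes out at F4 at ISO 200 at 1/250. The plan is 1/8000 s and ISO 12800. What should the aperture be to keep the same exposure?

f/5.6

Shutter speed: 1/250 → 1/500 → 1/1000 → 1/2000 → 1/4000 → 1/8000 — 5 stops shorter (darker).
ISO: 200 → 400 → 800 → 1600 → 3200 → 6400 → 12800 — 6 stops raised (brighter).
Net change so far: 1 stop brighter. Offset with the aperture: f/4 → f/5.6.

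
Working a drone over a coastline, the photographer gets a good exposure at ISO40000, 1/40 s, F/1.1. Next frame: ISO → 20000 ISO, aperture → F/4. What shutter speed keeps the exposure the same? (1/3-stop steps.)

0.6 s

ISO: 40000 → 32000 → 25600 → 20000 — 1 stop dropped (darker).
Aperture: f/1.1 → f/1.2 → f/1.4 → f/1.6 → f/1.8 → f/2 → f/2.2 → f/2.5 → f/2.8 → f/3.2 → f/3.5 → f/4 — 3 2/3 stops stopped down (darker).
Net change so far: 4 2/3 stops darker. Offset with the shutter speed: 1/40 → 1/30 → 1/25 → 1/20 → 1/15 → 1/13 → 1/10 → 1/8 → 1/6 → 1/5 → 1/4 → 0.3 → 0.4 → 0.5 → 0.6.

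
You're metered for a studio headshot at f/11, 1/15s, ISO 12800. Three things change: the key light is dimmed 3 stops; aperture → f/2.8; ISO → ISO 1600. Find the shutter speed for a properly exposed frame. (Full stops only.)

Scene light: 3 stops darker.
Aperture: f/11 → f/8 → f/5.6 → f/4 → f/2.8 — 4 stops opened up (brighter).
ISO: 12800 → 6400 → 3200 → 1600 — 3 stops dropped (darker).
Net so far: 2 stops darker. Shutter speed: 1/15 → 1/8 → 1/4.

1/4s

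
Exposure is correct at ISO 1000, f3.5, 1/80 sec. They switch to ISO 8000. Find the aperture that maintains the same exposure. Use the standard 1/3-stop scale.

f/10

ISO: 1000 → 1250 → 1600 → 2000 → 2500 → 3200 → 4000 → 5000 → 6400 → 8000 — 3 stops raised (brighter).
Need 3 stops darker from the aperture: f/3.5 → f/4 → f/4.5 → f/5 → f/5.6 → f/6.3 → f/7.1 → f/8 → f/9 → f/10.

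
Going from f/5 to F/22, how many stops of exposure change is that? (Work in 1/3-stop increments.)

4 1/3 stops

f/5 → f/5.6 → f/6.3 → f/7.1 → f/8 → f/9 → f/10 → f/11 → f/13 → f/14 → f/16 → f/18 → f/20 → f/22 — count the steps: 13 third-stops = 4 1/3 stops.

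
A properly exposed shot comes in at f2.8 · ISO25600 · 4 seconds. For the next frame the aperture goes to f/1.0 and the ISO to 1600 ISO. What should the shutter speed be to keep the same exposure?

8 s

Aperture: f/2.8 → f/2 → f/1.4 → f/1.0 — 3 stops wider (brighter).
ISO: 25600 → 12800 → 6400 → 3200 → 1600 — 4 stops dropped (darker).
Net change so far: 1 stop darker. Offset with the shutter speed: 4 → 8.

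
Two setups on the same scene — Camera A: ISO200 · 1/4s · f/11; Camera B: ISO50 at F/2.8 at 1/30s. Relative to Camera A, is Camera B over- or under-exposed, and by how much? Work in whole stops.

Aperture: f/11 → f/8 → f/5.6 → f/4 → f/2.8 — 4 stops wider (brighter).
Shutter speed: 1/4 → 1/8 → 1/15 → 1/30 — 3 stops shorter (darker).
ISO: 200 → 100 → 50 — 2 stops dropped (darker).
Net: +4 −3 −2 = −1 stop.

1 stop darker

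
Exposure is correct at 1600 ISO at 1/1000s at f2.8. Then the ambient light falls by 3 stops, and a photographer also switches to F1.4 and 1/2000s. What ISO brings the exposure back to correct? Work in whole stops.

ISO 6400

Scene light: 3 stops darker.
Aperture: f/2.8 → f/2 → f/1.4 — 2 stops wider (brighter).
Shutter speed: 1/1000 → 1/2000 — 1 stop faster (darker).
Net so far: 2 stops darker. ISO: 1600 → 3200 → 6400.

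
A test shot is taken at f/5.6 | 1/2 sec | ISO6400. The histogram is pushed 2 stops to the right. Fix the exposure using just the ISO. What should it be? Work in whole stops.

Overexposed by 2 stops → need 2 stops darker.
ISO: 6400 → 3200 → 1600.

ISO 1600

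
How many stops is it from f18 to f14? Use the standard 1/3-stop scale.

f/18 → f/16 → f/14 — count the steps: 2 third-stops = 2/3 stop.

2/3 stop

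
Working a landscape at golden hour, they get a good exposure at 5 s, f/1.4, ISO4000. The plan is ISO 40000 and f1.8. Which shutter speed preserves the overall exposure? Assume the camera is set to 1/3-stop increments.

0.8 s

ISO: 4000 → 5000 → 6400 → 8000 → 10000 → 12800 → 16000 → 20000 → 25600 → 32000 → 40000 — 3 1/3 stops raised (brighter).
Aperture: f/1.4 → f/1.6 → f/1.8 — 2/3 stop narrower (darker).
Net change so far: 2 2/3 stops brighter. Offset with the shutter speed: 5 → 4 → 3.2 → 2.5 → 2 → 1.6 → 1.3 → 1 → 0.8.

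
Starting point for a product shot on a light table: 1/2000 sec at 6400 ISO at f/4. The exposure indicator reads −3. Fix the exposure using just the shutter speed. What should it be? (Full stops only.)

1/250s

Underexposed by 3 stops → need 3 stops brighter.
Shutter speed: 1/2000 → 1/1000 → 1/500 → 1/250.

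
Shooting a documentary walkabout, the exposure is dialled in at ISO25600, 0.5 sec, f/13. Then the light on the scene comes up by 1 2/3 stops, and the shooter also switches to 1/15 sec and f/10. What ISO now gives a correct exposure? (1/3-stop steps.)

ISO 40000

Scene light: 1 2/3 stops brighter.
Shutter speed: 0.5 → 0.4 → 0.3 → 1/4 → 1/5 → 1/6 → 1/8 → 1/10 → 1/13 → 1/15 — 3 stops shorter (darker).
Aperture: f/13 → f/11 → f/10 — 2/3 stop wider (brighter).
Net so far: 2/3 stop darker. ISO: 25600 → 32000 → 40000.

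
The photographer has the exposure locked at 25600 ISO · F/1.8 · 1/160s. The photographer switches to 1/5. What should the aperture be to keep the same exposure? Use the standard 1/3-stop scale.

f/10

Shutter speed: 1/160 → 1/125 → 1/100 → 1/80 → 1/60 → 1/50 → 1/40 → 1/30 → 1/25 → 1/20 → 1/15 → 1/13 → 1/10 → 1/8 → 1/6 → 1/5 — 5 stops longer (brighter).
Need 5 stops darker from the aperture: f/1.8 → f/2 → f/2.2 → f/2.5 → f/2.8 → f/3.2 → f/3.5 → f/4 → f/4.5 → f/5 → f/5.6 → f/6.3 → f/7.1 → f/8 → f/9 → f/10.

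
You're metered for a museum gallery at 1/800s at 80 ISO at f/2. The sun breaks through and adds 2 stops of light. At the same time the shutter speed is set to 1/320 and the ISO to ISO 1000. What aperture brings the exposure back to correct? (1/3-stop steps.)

Scene light: 2 stops brighter.
Shutter speed: 1/800 → 1/640 → 1/500 → 1/400 → 1/320 — 1 1/3 stops longer (brighter).
ISO: 80 → 100 → 125 → 160 → 200 → 250 → 320 → 400 → 500 → 640 → 800 → 1000 — 3 2/3 stops raised (brighter).
Net so far: 7 stops brighter. Aperture: f/2 → f/2.2 → f/2.5 → f/2.8 → f/3.2 → f/3.5 → f/4 → f/4.5 → f/5 → f/5.6 → f/6.3 → f/7.1 → f/8 → f/9 → f/10 → f/11 → f/13 → f/14 → f/16 → f/18 → f/20 → f/22.

f/22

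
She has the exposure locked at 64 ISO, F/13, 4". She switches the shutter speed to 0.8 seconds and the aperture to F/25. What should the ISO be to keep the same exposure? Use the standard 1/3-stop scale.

Shutter speed: 4 → 3.2 → 2.5 → 2 → 1.6 → 1.3 → 1 → 0.8 — 2 1/3 stops shorter (darker).
Aperture: f/13 → f/14 → f/16 → f/18 → f/20 → f/22 → f/25 — 2 stops smaller aperture (darker).
Net change so far: 4 1/3 stops darker. Offset with the ISO: 64 → 80 → 100 → 125 → 160 → 200 → 250 → 320 → 400 → 500 → 640 → 800 → 1000 → 1250.

ISO 1250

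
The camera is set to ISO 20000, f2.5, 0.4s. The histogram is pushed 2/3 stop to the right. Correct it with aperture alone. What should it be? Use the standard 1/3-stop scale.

f/3.2

Overexposed by 2/3 stop → need 2/3 stop darker.
Aperture: f/2.5 → f/2.8 → f/3.2.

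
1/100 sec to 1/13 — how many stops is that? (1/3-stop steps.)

3 stops

1/100 → 1/80 → 1/60 → 1/50 → 1/40 → 1/30 → 1/25 → 1/20 → 1/15 → 1/13 — count the steps: 9 third-stops = 3 stops.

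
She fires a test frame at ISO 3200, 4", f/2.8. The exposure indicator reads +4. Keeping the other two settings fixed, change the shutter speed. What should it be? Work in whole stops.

1/4s

Overexposed by 4 stops → need 4 stops darker.
Shutter speed: 4 → 2 → 1 → 1/2 → 1/4.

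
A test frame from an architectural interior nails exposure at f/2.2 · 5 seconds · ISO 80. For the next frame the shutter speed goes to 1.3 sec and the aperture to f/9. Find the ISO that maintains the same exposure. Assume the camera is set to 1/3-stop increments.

ISO 5000

Shutter speed: 5 → 4 → 3.2 → 2.5 → 2 → 1.6 → 1.3 — 2 stops shorter (darker).
Aperture: f/2.2 → f/2.5 → f/2.8 → f/3.2 → f/3.5 → f/4 → f/4.5 → f/5 → f/5.6 → f/6.3 → f/7.1 → f/8 → f/9 — 4 stops smaller aperture (darker).
Net change so far: 6 stops darker. Offset with the ISO: 80 → 100 → 125 → 160 → 200 → 250 → 320 → 400 → 500 → 640 → 800 → 1000 → 1250 → 1600 → 2000 → 2500 → 3200 → 4000 → 5000.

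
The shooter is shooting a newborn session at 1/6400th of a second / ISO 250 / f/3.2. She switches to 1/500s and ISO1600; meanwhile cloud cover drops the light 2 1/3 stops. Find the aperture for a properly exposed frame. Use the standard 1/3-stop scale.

f/13

Scene light: 2 1/3 stops darker.
Shutter speed: 1/6400 → 1/5000 → 1/4000 → 1/3200 → 1/2500 → 1/2000 → 1/1600 → 1/1250 → 1/1000 → 1/800 → 1/640 → 1/500 — 3 2/3 stops slower (brighter).
ISO: 250 → 320 → 400 → 500 → 640 → 800 → 1000 → 1250 → 1600 — 2 2/3 stops higher (brighter).
Net so far: 4 stops brighter. Aperture: f/3.2 → f/3.5 → f/4 → f/4.5 → f/5 → f/5.6 → f/6.3 → f/7.1 → f/8 → f/9 → f/10 → f/11 → f/13.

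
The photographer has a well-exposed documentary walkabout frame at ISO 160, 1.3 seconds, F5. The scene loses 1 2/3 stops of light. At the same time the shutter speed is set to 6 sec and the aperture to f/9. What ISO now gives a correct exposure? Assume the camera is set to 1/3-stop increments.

ISO 320

Scene light: 1 2/3 stops darker.
Shutter speed: 1.3 → 1.6 → 2 → 2.5 → 3.2 → 4 → 5 → 6 — 2 1/3 stops longer (brighter).
Aperture: f/5 → f/5.6 → f/6.3 → f/7.1 → f/8 → f/9 — 1 2/3 stops narrower (darker).
Net so far: 1 stop darker. ISO: 160 → 200 → 250 → 320.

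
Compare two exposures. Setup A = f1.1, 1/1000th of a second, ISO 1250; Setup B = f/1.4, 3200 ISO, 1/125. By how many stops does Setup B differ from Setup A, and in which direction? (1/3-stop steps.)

Aperture: f/1.1 → f/1.2 → f/1.4 — 2/3 stop narrower (darker).
Shutter speed: 1/1000 → 1/800 → 1/640 → 1/500 → 1/400 → 1/320 → 1/250 → 1/200 → 1/160 → 1/125 — 3 stops longer (brighter).
ISO: 1250 → 1600 → 2000 → 2500 → 3200 — 1 1/3 stops higher (brighter).
Net: −2/3 +3 +1 1/3 = +3 2/3 stops.

3 2/3 stops brighter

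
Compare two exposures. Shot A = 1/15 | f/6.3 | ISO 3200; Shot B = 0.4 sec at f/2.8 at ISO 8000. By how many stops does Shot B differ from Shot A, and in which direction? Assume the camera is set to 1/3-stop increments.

Aperture: f/6.3 → f/5.6 → f/5 → f/4.5 → f/4 → f/3.5 → f/3.2 → f/2.8 — 2 1/3 stops larger aperture (brighter).
Shutter speed: 1/15 → 1/13 → 1/10 → 1/8 → 1/6 → 1/5 → 1/4 → 0.3 → 0.4 — 2 2/3 stops slower (brighter).
ISO: 3200 → 4000 → 5000 → 6400 → 8000 — 1 1/3 stops raised (brighter).
Net: +2 1/3 +2 2/3 +1 1/3 = +6 1/3 stops.

6 1/3 stops brighter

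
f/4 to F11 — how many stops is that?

f/4 → f/5.6 → f/8 → f/11 — count the steps: 3 stops.

3 stops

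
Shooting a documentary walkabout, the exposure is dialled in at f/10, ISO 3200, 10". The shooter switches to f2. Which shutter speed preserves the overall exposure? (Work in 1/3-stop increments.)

0.4 s

Aperture: f/10 → f/9 → f/8 → f/7.1 → f/6.3 → f/5.6 → f/5 → f/4.5 → f/4 → f/3.5 → f/3.2 → f/2.8 → f/2.5 → f/2.2 → f/2 — 4 2/3 stops larger aperture (brighter).
Need 4 2/3 stops darker from the shutter speed: 10 → 8 → 6 → 5 → 4 → 3.2 → 2.5 → 2 → 1.6 → 1.3 → 1 → 0.8 → 0.6 → 0.5 → 0.4.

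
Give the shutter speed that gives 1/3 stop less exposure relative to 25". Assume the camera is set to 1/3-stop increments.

Shutter speed: 25 → 20 — 1/3 stop shorter (darker).

20 s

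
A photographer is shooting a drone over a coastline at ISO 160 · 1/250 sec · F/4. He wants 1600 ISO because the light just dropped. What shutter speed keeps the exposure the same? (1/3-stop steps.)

1/2500s

ISO: 160 → 200 → 250 → 320 → 400 → 500 → 640 → 800 → 1000 → 1250 → 1600 — 3 1/3 stops raised (brighter).
Need 3 1/3 stops darker from the shutter speed: 1/250 → 1/320 → 1/400 → 1/500 → 1/640 → 1/800 → 1/1000 → 1/1250 → 1/1600 → 1/2000 → 1/2500.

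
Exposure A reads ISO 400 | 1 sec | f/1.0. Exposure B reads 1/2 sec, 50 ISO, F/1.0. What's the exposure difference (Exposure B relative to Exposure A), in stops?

4 stops darker

Aperture: unchanged.
Shutter speed: 1 → 1/2 — 1 stop faster (darker).
ISO: 400 → 200 → 100 → 50 — 3 stops lower (darker).
Net: −1 −3 = −4 stops.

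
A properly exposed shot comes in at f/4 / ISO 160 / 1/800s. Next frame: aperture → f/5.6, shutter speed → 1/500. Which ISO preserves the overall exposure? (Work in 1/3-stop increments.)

Aperture: f/4 → f/4.5 → f/5 → f/5.6 — 1 stop narrower (darker).
Shutter speed: 1/800 → 1/640 → 1/500 — 2/3 stop slower (brighter).
Net change so far: 1/3 stop darker. Offset with the ISO: 160 → 200.

ISO 200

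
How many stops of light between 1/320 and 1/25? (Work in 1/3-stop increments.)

3 2/3 stops

1/320 → 1/250 → 1/200 → 1/160 → 1/125 → 1/100 → 1/80 → 1/60 → 1/50 → 1/40 → 1/30 → 1/25 — count the steps: 11 third-stops = 3 2/3 stops.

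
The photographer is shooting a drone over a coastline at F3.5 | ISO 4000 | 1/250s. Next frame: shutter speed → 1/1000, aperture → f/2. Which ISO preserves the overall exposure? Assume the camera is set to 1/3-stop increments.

ISO 5000

Shutter speed: 1/250 → 1/320 → 1/400 → 1/500 → 1/640 → 1/800 → 1/1000 — 2 stops shorter (darker).
Aperture: f/3.5 → f/3.2 → f/2.8 → f/2.5 → f/2.2 → f/2 — 1 2/3 stops wider (brighter).
Net change so far: 1/3 stop darker. Offset with the ISO: 4000 → 5000.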